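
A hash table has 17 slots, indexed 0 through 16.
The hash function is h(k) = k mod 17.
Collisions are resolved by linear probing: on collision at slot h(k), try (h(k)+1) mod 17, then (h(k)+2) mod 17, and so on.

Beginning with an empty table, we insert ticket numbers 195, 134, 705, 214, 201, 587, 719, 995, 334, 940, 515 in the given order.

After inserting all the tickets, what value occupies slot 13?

195: h=8 → slot 8
134: h=15 → slot 15
705: h=8, probe 8,9 → slot 9
214: h=10 → slot 10
201: h=14 → slot 14
587: h=9, probe 9,10,11 → slot 11
719: h=5 → slot 5
995: h=9, probe 9,10,11,12 → slot 12
334: h=11, probe 11,12,13 → slot 13
940: h=5, probe 5,6 → slot 6
515: h=5, probe 5,6,7 → slot 7
Table: [—, —, —, —, —, 719, 940, 515, 195, 705, 214, 587, 995, 334, 201, 134, —]

334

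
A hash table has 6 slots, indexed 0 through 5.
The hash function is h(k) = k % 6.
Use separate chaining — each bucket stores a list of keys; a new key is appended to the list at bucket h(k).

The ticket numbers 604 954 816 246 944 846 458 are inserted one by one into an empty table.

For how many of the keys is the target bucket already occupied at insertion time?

604 -> bucket 4
954 -> bucket 0
816 -> bucket 0 (collision)
246 -> bucket 0 (collision)
944 -> bucket 2
846 -> bucket 0 (collision)
458 -> bucket 2 (collision)
Final buckets:
0: 954 -> 816 -> 246 -> 846
1: -
2: 944 -> 458
3: -
4: 604
5: -

4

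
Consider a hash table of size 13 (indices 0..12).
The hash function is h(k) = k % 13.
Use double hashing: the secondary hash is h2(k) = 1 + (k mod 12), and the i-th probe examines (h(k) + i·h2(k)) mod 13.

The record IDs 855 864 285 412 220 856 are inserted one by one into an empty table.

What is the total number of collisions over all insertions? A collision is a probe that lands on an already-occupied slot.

1

855: h=10 -> slot 10
864: h=6 -> slot 6
285: h=12 -> slot 12
412: h=9 -> slot 9
220: h=12, h2=5, probe 12,4 -> slot 4
856: h=11 -> slot 11
Table: [—, —, —, —, 220, —, 864, —, —, 412, 855, 856, 285]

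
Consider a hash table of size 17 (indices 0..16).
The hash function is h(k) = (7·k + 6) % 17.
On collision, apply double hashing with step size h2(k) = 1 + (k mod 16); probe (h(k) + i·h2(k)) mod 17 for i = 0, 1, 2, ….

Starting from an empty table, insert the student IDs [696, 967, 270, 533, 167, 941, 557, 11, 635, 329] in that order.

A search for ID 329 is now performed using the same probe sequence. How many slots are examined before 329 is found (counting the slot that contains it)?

696 hashes to 16; slot 16 is free -> place at 16.
967 hashes to 9; slot 9 is free -> place at 9.
270 hashes to 9, h2=15; 9 taken -> place at 7.
533 hashes to 14; slot 14 is free -> place at 14.
167 hashes to 2; slot 2 is free -> place at 2.
941 hashes to 14, h2=14; 14 taken -> place at 11.
557 hashes to 12; slot 12 is free -> place at 12.
11 hashes to 15; slot 15 is free -> place at 15.
635 hashes to 14, h2=12; 14,9 taken -> place at 4.
329 hashes to 14, h2=10; 14,7 taken -> place at 0.
Table: [329, —, 167, —, 635, —, —, 270, —, 967, —, 941, 557, —, 533, 11, 696]
Lookup 329: h=14, h2=10, probe 14,7,0 → found at 0.

3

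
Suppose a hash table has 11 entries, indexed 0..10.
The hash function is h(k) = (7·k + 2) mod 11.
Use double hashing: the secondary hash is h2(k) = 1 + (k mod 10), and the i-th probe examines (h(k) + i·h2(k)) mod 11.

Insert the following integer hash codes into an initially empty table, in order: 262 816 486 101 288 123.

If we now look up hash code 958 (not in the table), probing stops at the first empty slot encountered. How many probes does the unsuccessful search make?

262 hashes to 10; slot 10 is free → place at 10.
816 hashes to 5; slot 5 is free → place at 5.
486 hashes to 5, h2=7; 5 taken → place at 1.
101 hashes to 5, h2=2; 5 taken → place at 7.
288 hashes to 5, h2=9; 5 taken → place at 3.
123 hashes to 5, h2=4; 5 taken → place at 9.
Table: [_, 486, _, 288, _, 816, _, 101, _, 123, 262]
Lookup 958: h=9, h2=9, probe 9,7,5,3,1,10,8 → slot 8 empty, not found.

7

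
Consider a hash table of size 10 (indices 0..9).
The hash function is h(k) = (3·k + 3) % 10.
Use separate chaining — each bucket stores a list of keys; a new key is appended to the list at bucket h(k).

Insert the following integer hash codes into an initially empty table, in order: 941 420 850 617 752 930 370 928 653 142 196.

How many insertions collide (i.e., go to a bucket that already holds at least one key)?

Insert 941: h=6, bucket 6 empty → new chain.
Insert 420: h=3, bucket 3 empty → new chain.
Insert 850: h=3, bucket 3 nonempty → append to chain.
Insert 617: h=4, bucket 4 empty → new chain.
Insert 752: h=9, bucket 9 empty → new chain.
Insert 930: h=3, bucket 3 nonempty → append to chain.
Insert 370: h=3, bucket 3 nonempty → append to chain.
Insert 928: h=7, bucket 7 empty → new chain.
Insert 653: h=2, bucket 2 empty → new chain.
Insert 142: h=9, bucket 9 nonempty → append to chain.
Insert 196: h=1, bucket 1 empty → new chain.
Final buckets:
0: —
1: 196
2: 653
3: 420 -> 850 -> 930 -> 370
4: 617
5: —
6: 941
7: 928
8: —
9: 752 -> 142

4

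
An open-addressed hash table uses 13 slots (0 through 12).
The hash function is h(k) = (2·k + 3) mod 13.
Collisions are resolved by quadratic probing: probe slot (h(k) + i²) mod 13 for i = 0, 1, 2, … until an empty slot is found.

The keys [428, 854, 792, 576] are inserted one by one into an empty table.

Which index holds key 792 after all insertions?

2

428: h=1 => slot 1
854: h=8 => slot 8
792: h=1, probe 1,2 => slot 2
576: h=11 => slot 11
Table: [—, 428, 792, —, —, —, —, —, 854, —, —, 576, —]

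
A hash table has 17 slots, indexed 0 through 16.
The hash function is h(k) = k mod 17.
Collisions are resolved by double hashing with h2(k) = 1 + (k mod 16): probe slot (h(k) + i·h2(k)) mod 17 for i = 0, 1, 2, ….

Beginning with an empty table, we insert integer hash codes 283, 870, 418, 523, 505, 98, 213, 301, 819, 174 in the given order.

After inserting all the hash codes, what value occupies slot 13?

283: h=11 => slot 11
870: h=3 => slot 3
418: h=10 => slot 10
523: h=13 => slot 13
505: h=12 => slot 12
98: h=13, h2=3, probe 13,16 => slot 16
213: h=9 => slot 9
301: h=12, h2=14, probe 12,9,6 => slot 6
819: h=3, h2=4, probe 3,7 => slot 7
174: h=4 => slot 4
Table: [∅, ∅, ∅, 870, 174, ∅, 301, 819, ∅, 213, 418, 283, 505, 523, ∅, ∅, 98]

523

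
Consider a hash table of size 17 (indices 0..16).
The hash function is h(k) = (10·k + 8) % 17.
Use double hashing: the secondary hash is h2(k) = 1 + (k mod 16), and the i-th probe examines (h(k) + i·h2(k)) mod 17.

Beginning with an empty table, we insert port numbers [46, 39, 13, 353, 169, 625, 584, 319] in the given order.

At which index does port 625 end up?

46: h=9 → slot 9
39: h=7 → slot 7
13: h=2 → slot 2
353: h=2, h2=2, probe 2,4 → slot 4
169: h=15 → slot 15
625: h=2, h2=2, probe 2,4,6 → slot 6
584: h=0 → slot 0
319: h=2, h2=16, probe 2,1 → slot 1
Table: [584, 319, 13, _, 353, _, 625, 39, _, 46, _, _, _, _, _, 169, _]

6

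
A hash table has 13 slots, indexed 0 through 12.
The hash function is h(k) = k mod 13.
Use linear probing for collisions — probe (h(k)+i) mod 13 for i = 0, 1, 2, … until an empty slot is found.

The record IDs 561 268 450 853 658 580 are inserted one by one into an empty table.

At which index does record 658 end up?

Insert 561: h=2, slot 2 empty -> index 2.
Insert 268: h=8, slot 8 empty -> index 8.
Insert 450: h=8, slot 8 occupied -> index 9.
Insert 853: h=8, slots 8,9 occupied -> index 10.
Insert 658: h=8, slots 8,9,10 occupied -> index 11.
Insert 580: h=8, slots 8,9,10,11 occupied -> index 12.
Table: [., ., 561, ., ., ., ., ., 268, 450, 853, 658, 580]

11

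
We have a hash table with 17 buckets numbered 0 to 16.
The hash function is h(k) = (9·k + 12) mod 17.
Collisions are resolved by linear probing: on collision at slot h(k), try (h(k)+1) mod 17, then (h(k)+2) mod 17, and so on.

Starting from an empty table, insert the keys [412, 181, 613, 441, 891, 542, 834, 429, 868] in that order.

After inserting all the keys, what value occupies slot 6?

412 hashes to 14; slot 14 is free => place at 14.
181 hashes to 9; slot 9 is free => place at 9.
613 hashes to 4; slot 4 is free => place at 4.
441 hashes to 3; slot 3 is free => place at 3.
891 hashes to 7; slot 7 is free => place at 7.
542 hashes to 11; slot 11 is free => place at 11.
834 hashes to 4; 4 taken => place at 5.
429 hashes to 14; 14 taken => place at 15.
868 hashes to 4; 4,5 taken => place at 6.
Table: [., ., ., 441, 613, 834, 868, 891, ., 181, ., 542, ., ., 412, 429, .]

868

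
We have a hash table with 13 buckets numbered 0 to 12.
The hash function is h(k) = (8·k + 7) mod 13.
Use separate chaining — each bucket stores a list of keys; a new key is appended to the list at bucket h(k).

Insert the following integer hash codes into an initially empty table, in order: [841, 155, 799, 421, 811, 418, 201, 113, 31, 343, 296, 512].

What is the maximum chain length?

5

Insert 841: h=1, bucket 1 empty → new chain.
Insert 155: h=12, bucket 12 empty → new chain.
Insert 799: h=3, bucket 3 empty → new chain.
Insert 421: h=8, bucket 8 empty → new chain.
Insert 811: h=8, bucket 8 nonempty → append to chain.
Insert 418: h=10, bucket 10 empty → new chain.
Insert 201: h=3, bucket 3 nonempty → append to chain.
Insert 113: h=1, bucket 1 nonempty → append to chain.
Insert 31: h=8, bucket 8 nonempty → append to chain.
Insert 343: h=8, bucket 8 nonempty → append to chain.
Insert 296: h=9, bucket 9 empty → new chain.
Insert 512: h=8, bucket 8 nonempty → append to chain.
Final buckets:
0: ∅
1: 841 -> 113
2: ∅
3: 799 -> 201
4: ∅
5: ∅
6: ∅
7: ∅
8: 421 -> 811 -> 31 -> 343 -> 512
9: 296
10: 418
11: ∅
12: 155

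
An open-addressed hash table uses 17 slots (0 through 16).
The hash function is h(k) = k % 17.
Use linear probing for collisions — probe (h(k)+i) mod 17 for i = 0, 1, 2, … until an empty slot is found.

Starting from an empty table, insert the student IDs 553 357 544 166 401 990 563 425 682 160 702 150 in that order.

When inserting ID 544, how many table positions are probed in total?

Insert 553: h=9, slot 9 empty -> index 9.
Insert 357: h=0, slot 0 empty -> index 0.
Insert 544: h=0, slot 0 occupied -> index 1.
Insert 166: h=13, slot 13 empty -> index 13.
Insert 401: h=10, slot 10 empty -> index 10.
Insert 990: h=4, slot 4 empty -> index 4.
Insert 563: h=2, slot 2 empty -> index 2.
Insert 425: h=0, slots 0,1,2 occupied -> index 3.
Insert 682: h=2, slots 2,3,4 occupied -> index 5.
Insert 160: h=7, slot 7 empty -> index 7.
Insert 702: h=5, slot 5 occupied -> index 6.
Insert 150: h=14, slot 14 empty -> index 14.
Table: [357, 544, 563, 425, 990, 682, 702, 160, _, 553, 401, _, _, 166, 150, _, _]

2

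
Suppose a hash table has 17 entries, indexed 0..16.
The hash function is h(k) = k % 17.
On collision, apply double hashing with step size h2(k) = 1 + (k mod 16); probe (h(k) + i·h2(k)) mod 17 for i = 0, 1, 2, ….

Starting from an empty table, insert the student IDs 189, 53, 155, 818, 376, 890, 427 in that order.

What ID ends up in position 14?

189: h=2 -> slot 2
53: h=2, h2=6, probe 2,8 -> slot 8
155: h=2, h2=12, probe 2,14 -> slot 14
818: h=2, h2=3, probe 2,5 -> slot 5
376: h=2, h2=9, probe 2,11 -> slot 11
890: h=6 -> slot 6
427: h=2, h2=12, probe 2,14,9 -> slot 9
Table: [—, —, 189, —, —, 818, 890, —, 53, 427, —, 376, —, —, 155, —, —]

155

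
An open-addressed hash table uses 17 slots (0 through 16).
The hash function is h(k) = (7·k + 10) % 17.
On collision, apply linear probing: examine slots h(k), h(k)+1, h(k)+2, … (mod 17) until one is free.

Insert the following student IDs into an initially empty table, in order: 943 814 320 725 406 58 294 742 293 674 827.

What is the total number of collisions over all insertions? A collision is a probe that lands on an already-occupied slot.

10

943 hashes to 15; slot 15 is free -> place at 15.
814 hashes to 13; slot 13 is free -> place at 13.
320 hashes to 6; slot 6 is free -> place at 6.
725 hashes to 2; slot 2 is free -> place at 2.
406 hashes to 13; 13 taken -> place at 14.
58 hashes to 8; slot 8 is free -> place at 8.
294 hashes to 11; slot 11 is free -> place at 11.
742 hashes to 2; 2 taken -> place at 3.
293 hashes to 4; slot 4 is free -> place at 4.
674 hashes to 2; 2,3,4 taken -> place at 5.
827 hashes to 2; 2,3,4,5,6 taken -> place at 7.
Table: [∅, ∅, 725, 742, 293, 674, 320, 827, 58, ∅, ∅, 294, ∅, 814, 406, 943, ∅]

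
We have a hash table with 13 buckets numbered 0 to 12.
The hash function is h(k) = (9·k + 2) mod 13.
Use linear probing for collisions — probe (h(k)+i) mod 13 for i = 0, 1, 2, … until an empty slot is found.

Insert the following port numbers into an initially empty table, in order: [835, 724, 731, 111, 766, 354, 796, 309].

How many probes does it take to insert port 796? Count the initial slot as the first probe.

835: h=3 → slot 3
724: h=5 → slot 5
731: h=3, probe 3,4 → slot 4
111: h=0 → slot 0
766: h=6 → slot 6
354: h=3, probe 3,4,5,6,7 → slot 7
796: h=3, probe 3,4,5,6,7,8 → slot 8
309: h=1 → slot 1
Table: [111, 309, —, 835, 731, 724, 766, 354, 796, —, —, —, —]

6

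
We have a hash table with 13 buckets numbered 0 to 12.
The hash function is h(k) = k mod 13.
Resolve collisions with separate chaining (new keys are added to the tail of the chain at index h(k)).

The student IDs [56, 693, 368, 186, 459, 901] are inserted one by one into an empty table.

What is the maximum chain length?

Insert 56: h=4, bucket 4 empty -> new chain.
Insert 693: h=4, bucket 4 nonempty -> append to chain.
Insert 368: h=4, bucket 4 nonempty -> append to chain.
Insert 186: h=4, bucket 4 nonempty -> append to chain.
Insert 459: h=4, bucket 4 nonempty -> append to chain.
Insert 901: h=4, bucket 4 nonempty -> append to chain.
Final buckets:
0: ∅
1: ∅
2: ∅
3: ∅
4: 56 -> 693 -> 368 -> 186 -> 459 -> 901
5: ∅
6: ∅
7: ∅
8: ∅
9: ∅
10: ∅
11: ∅
12: ∅

6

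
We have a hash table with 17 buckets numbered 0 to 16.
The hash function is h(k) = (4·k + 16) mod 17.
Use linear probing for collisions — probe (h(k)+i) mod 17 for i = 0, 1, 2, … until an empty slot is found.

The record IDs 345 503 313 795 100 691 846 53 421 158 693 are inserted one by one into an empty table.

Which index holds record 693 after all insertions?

6

Insert 345: h=2, slot 2 empty -> index 2.
Insert 503: h=5, slot 5 empty -> index 5.
Insert 313: h=10, slot 10 empty -> index 10.
Insert 795: h=0, slot 0 empty -> index 0.
Insert 100: h=8, slot 8 empty -> index 8.
Insert 691: h=9, slot 9 empty -> index 9.
Insert 846: h=0, slot 0 occupied -> index 1.
Insert 53: h=7, slot 7 empty -> index 7.
Insert 421: h=0, slots 0,1,2 occupied -> index 3.
Insert 158: h=2, slots 2,3 occupied -> index 4.
Insert 693: h=0, slots 0,1,2,3,4,5 occupied -> index 6.
Table: [795, 846, 345, 421, 158, 503, 693, 53, 100, 691, 313, ., ., ., ., ., .]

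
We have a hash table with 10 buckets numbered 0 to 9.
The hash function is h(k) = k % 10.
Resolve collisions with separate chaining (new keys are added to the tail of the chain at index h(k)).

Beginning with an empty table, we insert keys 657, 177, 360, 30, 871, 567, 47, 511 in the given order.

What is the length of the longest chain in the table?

4

657 -> bucket 7
177 -> bucket 7 (collision)
360 -> bucket 0
30 -> bucket 0 (collision)
871 -> bucket 1
567 -> bucket 7 (collision)
47 -> bucket 7 (collision)
511 -> bucket 1 (collision)
Final buckets:
0: 360 -> 30
1: 871 -> 511
2: -
3: -
4: -
5: -
6: -
7: 657 -> 177 -> 567 -> 47
8: -
9: -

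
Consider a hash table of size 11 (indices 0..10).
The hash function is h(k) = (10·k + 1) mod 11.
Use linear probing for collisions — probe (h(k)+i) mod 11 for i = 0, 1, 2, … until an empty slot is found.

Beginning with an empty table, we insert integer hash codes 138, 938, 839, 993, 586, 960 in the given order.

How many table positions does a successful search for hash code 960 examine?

Insert 138: h=6, slot 6 empty => index 6.
Insert 938: h=9, slot 9 empty => index 9.
Insert 839: h=9, slot 9 occupied => index 10.
Insert 993: h=9, slots 9,10 occupied => index 0.
Insert 586: h=9, slots 9,10,0 occupied => index 1.
Insert 960: h=9, slots 9,10,0,1 occupied => index 2.
Table: [993, 586, 960, _, _, _, 138, _, _, 938, 839]
Lookup 960: h=9, probe 9,10,0,1,2 → found at 2.

5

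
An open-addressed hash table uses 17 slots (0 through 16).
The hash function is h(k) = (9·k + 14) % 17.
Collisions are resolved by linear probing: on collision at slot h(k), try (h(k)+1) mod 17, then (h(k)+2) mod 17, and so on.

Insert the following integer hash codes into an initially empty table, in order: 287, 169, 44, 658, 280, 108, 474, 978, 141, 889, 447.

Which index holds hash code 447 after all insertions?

287: h=13 -> slot 13
169: h=5 -> slot 5
44: h=2 -> slot 2
658: h=3 -> slot 3
280: h=1 -> slot 1
108: h=0 -> slot 0
474: h=13, probe 13,14 -> slot 14
978: h=10 -> slot 10
141: h=8 -> slot 8
889: h=8, probe 8,9 -> slot 9
447: h=8, probe 8,9,10,11 -> slot 11
Table: [108, 280, 44, 658, _, 169, _, _, 141, 889, 978, 447, _, 287, 474, _, _]

11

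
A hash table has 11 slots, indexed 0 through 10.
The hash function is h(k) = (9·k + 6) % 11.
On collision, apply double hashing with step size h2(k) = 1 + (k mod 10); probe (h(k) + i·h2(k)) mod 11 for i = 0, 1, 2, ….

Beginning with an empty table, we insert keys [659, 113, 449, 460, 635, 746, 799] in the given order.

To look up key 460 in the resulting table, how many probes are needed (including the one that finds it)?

Insert 659: h=8, slot 8 empty => index 8.
Insert 113: h=0, slot 0 empty => index 0.
Insert 449: h=10, slot 10 empty => index 10.
Insert 460: h=10, h2=1, slots 10,0 occupied => index 1.
Insert 635: h=1, h2=6, slot 1 occupied => index 7.
Insert 746: h=10, h2=7, slot 10 occupied => index 6.
Insert 799: h=3, slot 3 empty => index 3.
Table: [113, 460, —, 799, —, —, 746, 635, 659, —, 449]
Lookup 460: h=10, h2=1, probe 10,0,1 → found at 1.

3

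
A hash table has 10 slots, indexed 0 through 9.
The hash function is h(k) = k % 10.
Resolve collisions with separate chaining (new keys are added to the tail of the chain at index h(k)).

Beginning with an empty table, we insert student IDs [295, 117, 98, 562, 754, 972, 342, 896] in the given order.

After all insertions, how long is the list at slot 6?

295 -> bucket 5
117 -> bucket 7
98 -> bucket 8
562 -> bucket 2
754 -> bucket 4
972 -> bucket 2 (collision)
342 -> bucket 2 (collision)
896 -> bucket 6
Final buckets:
0: .
1: .
2: 562 -> 972 -> 342
3: .
4: 754
5: 295
6: 896
7: 117
8: 98
9: .

1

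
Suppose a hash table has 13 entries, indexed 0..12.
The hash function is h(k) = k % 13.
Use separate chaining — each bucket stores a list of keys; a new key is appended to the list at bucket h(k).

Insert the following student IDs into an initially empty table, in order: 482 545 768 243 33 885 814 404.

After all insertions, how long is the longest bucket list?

4

482 -> bucket 1
545 -> bucket 12
768 -> bucket 1 (collision)
243 -> bucket 9
33 -> bucket 7
885 -> bucket 1 (collision)
814 -> bucket 8
404 -> bucket 1 (collision)
Final buckets:
0: -
1: 482 -> 768 -> 885 -> 404
2: -
3: -
4: -
5: -
6: -
7: 33
8: 814
9: 243
10: -
11: -
12: 545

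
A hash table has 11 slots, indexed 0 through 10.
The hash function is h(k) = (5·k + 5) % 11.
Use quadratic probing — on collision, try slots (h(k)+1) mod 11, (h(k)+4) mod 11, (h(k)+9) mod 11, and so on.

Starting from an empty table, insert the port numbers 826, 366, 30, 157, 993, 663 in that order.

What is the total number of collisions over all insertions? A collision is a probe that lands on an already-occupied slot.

826: h=10 => slot 10
366: h=9 => slot 9
30: h=1 => slot 1
157: h=9, probe 9,10,2 => slot 2
993: h=9, probe 9,10,2,7 => slot 7
663: h=9, probe 9,10,2,7,3 => slot 3
Table: [., 30, 157, 663, ., ., ., 993, ., 366, 826]

9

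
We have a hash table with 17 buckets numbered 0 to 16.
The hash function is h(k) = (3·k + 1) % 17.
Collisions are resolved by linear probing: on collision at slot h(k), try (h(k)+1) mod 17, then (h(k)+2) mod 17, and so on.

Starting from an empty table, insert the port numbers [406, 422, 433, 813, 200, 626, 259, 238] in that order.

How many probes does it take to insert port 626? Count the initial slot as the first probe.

406: h=12 -> slot 12
422: h=9 -> slot 9
433: h=8 -> slot 8
813: h=9, probe 9,10 -> slot 10
200: h=6 -> slot 6
626: h=9, probe 9,10,11 -> slot 11
259: h=13 -> slot 13
238: h=1 -> slot 1
Table: [∅, 238, ∅, ∅, ∅, ∅, 200, ∅, 433, 422, 813, 626, 406, 259, ∅, ∅, ∅]

3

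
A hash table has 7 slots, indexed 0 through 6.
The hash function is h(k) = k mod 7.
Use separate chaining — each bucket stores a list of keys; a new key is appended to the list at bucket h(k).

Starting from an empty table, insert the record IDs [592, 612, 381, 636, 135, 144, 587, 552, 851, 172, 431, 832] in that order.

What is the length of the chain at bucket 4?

592 -> bucket 4
612 -> bucket 3
381 -> bucket 3 (collision)
636 -> bucket 6
135 -> bucket 2
144 -> bucket 4 (collision)
587 -> bucket 6 (collision)
552 -> bucket 6 (collision)
851 -> bucket 4 (collision)
172 -> bucket 4 (collision)
431 -> bucket 4 (collision)
832 -> bucket 6 (collision)
Final buckets:
0: .
1: .
2: 135
3: 612 -> 381
4: 592 -> 144 -> 851 -> 172 -> 431
5: .
6: 636 -> 587 -> 552 -> 832

5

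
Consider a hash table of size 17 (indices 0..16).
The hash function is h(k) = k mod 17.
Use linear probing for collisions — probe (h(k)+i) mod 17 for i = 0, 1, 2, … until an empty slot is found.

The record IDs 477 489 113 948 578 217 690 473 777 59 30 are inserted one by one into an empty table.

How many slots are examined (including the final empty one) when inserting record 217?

3

477 hashes to 1; slot 1 is free -> place at 1.
489 hashes to 13; slot 13 is free -> place at 13.
113 hashes to 11; slot 11 is free -> place at 11.
948 hashes to 13; 13 taken -> place at 14.
578 hashes to 0; slot 0 is free -> place at 0.
217 hashes to 13; 13,14 taken -> place at 15.
690 hashes to 10; slot 10 is free -> place at 10.
473 hashes to 14; 14,15 taken -> place at 16.
777 hashes to 12; slot 12 is free -> place at 12.
59 hashes to 8; slot 8 is free -> place at 8.
30 hashes to 13; 13,14,15,16,0,1 taken -> place at 2.
Table: [578, 477, 30, -, -, -, -, -, 59, -, 690, 113, 777, 489, 948, 217, 473]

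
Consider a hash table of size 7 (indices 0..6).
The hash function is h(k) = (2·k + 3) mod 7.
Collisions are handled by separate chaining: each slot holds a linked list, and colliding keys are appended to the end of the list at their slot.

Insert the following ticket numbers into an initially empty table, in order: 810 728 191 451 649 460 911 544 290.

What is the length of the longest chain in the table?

4

810 → bucket 6
728 → bucket 3
191 → bucket 0
451 → bucket 2
649 → bucket 6 (collision)
460 → bucket 6 (collision)
911 → bucket 5
544 → bucket 6 (collision)
290 → bucket 2 (collision)
Final buckets:
0: 191
1: —
2: 451 -> 290
3: 728
4: —
5: 911
6: 810 -> 649 -> 460 -> 544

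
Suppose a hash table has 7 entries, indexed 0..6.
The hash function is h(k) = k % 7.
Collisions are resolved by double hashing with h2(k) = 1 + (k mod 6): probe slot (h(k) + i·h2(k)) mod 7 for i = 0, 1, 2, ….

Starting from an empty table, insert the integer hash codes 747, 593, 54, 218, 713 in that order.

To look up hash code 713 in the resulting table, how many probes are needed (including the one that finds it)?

Insert 747: h=5, slot 5 empty => index 5.
Insert 593: h=5, h2=6, slot 5 occupied => index 4.
Insert 54: h=5, h2=1, slot 5 occupied => index 6.
Insert 218: h=1, slot 1 empty => index 1.
Insert 713: h=6, h2=6, slots 6,5,4 occupied => index 3.
Table: [-, 218, -, 713, 593, 747, 54]
Lookup 713: h=6, h2=6, probe 6,5,4,3 → found at 3.

4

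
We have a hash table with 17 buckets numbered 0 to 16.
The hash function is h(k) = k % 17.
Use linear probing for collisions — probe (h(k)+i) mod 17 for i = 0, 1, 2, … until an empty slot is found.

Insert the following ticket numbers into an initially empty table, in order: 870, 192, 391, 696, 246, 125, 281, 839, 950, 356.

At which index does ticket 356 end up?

870: h=3 → slot 3
192: h=5 → slot 5
391: h=0 → slot 0
696: h=16 → slot 16
246: h=8 → slot 8
125: h=6 → slot 6
281: h=9 → slot 9
839: h=6, probe 6,7 → slot 7
950: h=15 → slot 15
356: h=16, probe 16,0,1 → slot 1
Table: [391, 356, —, 870, —, 192, 125, 839, 246, 281, —, —, —, —, —, 950, 696]

1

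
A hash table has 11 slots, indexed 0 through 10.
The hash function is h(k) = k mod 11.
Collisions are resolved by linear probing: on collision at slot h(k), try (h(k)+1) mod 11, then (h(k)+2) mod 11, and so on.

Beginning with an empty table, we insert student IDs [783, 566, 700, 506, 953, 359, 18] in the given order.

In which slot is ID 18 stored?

10

783: h=2 → slot 2
566: h=5 → slot 5
700: h=7 → slot 7
506: h=0 → slot 0
953: h=7, probe 7,8 → slot 8
359: h=7, probe 7,8,9 → slot 9
18: h=7, probe 7,8,9,10 → slot 10
Table: [506, —, 783, —, —, 566, —, 700, 953, 359, 18]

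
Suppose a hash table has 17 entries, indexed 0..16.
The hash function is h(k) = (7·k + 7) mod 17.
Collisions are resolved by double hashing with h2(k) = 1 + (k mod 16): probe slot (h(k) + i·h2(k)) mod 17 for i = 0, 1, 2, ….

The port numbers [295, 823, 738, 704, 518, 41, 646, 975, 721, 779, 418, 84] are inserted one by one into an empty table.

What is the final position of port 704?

6

Insert 295: h=15, slot 15 empty → index 15.
Insert 823: h=5, slot 5 empty → index 5.
Insert 738: h=5, h2=3, slot 5 occupied → index 8.
Insert 704: h=5, h2=1, slot 5 occupied → index 6.
Insert 518: h=12, slot 12 empty → index 12.
Insert 41: h=5, h2=10, slots 5,15,8 occupied → index 1.
Insert 646: h=7, slot 7 empty → index 7.
Insert 975: h=15, h2=16, slot 15 occupied → index 14.
Insert 721: h=5, h2=2, slots 5,7 occupied → index 9.
Insert 779: h=3, slot 3 empty → index 3.
Insert 418: h=9, h2=3, slots 9,12,15,1 occupied → index 4.
Insert 84: h=0, slot 0 empty → index 0.
Table: [84, 41, -, 779, 418, 823, 704, 646, 738, 721, -, -, 518, -, 975, 295, -]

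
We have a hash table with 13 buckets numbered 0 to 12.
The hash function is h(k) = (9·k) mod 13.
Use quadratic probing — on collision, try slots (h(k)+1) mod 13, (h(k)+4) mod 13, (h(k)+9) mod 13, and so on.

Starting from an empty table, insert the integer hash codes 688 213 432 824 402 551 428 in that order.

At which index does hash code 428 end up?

Insert 688: h=4, slot 4 empty -> index 4.
Insert 213: h=6, slot 6 empty -> index 6.
Insert 432: h=1, slot 1 empty -> index 1.
Insert 824: h=6, slot 6 occupied -> index 7.
Insert 402: h=4, slot 4 occupied -> index 5.
Insert 551: h=6, slots 6,7 occupied -> index 10.
Insert 428: h=4, slots 4,5 occupied -> index 8.
Table: [∅, 432, ∅, ∅, 688, 402, 213, 824, 428, ∅, 551, ∅, ∅]

8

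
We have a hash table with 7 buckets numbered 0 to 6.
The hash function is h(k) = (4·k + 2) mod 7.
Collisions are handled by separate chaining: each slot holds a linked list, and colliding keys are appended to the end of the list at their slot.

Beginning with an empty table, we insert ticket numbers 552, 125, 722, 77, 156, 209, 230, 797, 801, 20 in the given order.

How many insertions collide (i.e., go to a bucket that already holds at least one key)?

5

552 → bucket 5
125 → bucket 5 (collision)
722 → bucket 6
77 → bucket 2
156 → bucket 3
209 → bucket 5 (collision)
230 → bucket 5 (collision)
797 → bucket 5 (collision)
801 → bucket 0
20 → bucket 5 (collision)
Final buckets:
0: 801
1: _
2: 77
3: 156
4: _
5: 552 -> 125 -> 209 -> 230 -> 797 -> 20
6: 722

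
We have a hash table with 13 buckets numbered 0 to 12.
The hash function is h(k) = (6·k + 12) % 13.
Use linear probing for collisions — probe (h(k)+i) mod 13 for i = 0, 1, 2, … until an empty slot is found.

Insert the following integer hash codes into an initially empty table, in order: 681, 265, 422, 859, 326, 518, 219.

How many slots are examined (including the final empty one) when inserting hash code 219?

2

Insert 681: h=3, slot 3 empty => index 3.
Insert 265: h=3, slot 3 occupied => index 4.
Insert 422: h=9, slot 9 empty => index 9.
Insert 859: h=5, slot 5 empty => index 5.
Insert 326: h=5, slot 5 occupied => index 6.
Insert 518: h=0, slot 0 empty => index 0.
Insert 219: h=0, slot 0 occupied => index 1.
Table: [518, 219, ∅, 681, 265, 859, 326, ∅, ∅, 422, ∅, ∅, ∅]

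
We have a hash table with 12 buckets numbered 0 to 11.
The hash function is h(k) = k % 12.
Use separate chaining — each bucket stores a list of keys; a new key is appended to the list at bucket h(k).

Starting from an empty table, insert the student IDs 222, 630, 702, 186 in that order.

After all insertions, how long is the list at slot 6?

4

Insert 222: h=6, bucket 6 empty -> new chain.
Insert 630: h=6, bucket 6 nonempty -> append to chain.
Insert 702: h=6, bucket 6 nonempty -> append to chain.
Insert 186: h=6, bucket 6 nonempty -> append to chain.
Final buckets:
0: -
1: -
2: -
3: -
4: -
5: -
6: 222 -> 630 -> 702 -> 186
7: -
8: -
9: -
10: -
11: -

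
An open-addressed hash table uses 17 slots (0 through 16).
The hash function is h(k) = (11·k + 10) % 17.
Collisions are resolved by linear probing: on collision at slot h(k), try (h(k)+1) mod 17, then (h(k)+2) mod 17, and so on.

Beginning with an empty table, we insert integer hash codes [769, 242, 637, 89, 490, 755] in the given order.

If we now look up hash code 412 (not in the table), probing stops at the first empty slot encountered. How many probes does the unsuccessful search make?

4

769: h=3 => slot 3
242: h=3, probe 3,4 => slot 4
637: h=13 => slot 13
89: h=3, probe 3,4,5 => slot 5
490: h=11 => slot 11
755: h=2 => slot 2
Table: [_, _, 755, 769, 242, 89, _, _, _, _, _, 490, _, 637, _, _, _]
Lookup 412: h=3, probe 3,4,5,6 → slot 6 empty, not found.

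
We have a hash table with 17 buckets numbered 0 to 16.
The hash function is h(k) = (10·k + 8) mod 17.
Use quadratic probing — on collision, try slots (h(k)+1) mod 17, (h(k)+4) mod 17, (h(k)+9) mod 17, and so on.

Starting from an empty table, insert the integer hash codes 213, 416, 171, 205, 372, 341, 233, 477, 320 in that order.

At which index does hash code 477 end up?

213: h=13 → slot 13
416: h=3 → slot 3
171: h=1 → slot 1
205: h=1, probe 1,2 → slot 2
372: h=5 → slot 5
341: h=1, probe 1,2,5,10 → slot 10
233: h=9 → slot 9
477: h=1, probe 1,2,5,10,0 → slot 0
320: h=12 → slot 12
Table: [477, 171, 205, 416, ∅, 372, ∅, ∅, ∅, 233, 341, ∅, 320, 213, ∅, ∅, ∅]

0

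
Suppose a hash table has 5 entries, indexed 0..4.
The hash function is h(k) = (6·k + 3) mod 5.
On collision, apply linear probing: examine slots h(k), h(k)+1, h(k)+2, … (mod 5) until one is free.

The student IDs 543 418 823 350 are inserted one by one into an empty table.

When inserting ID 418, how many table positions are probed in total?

Insert 543: h=1, slot 1 empty → index 1.
Insert 418: h=1, slot 1 occupied → index 2.
Insert 823: h=1, slots 1,2 occupied → index 3.
Insert 350: h=3, slot 3 occupied → index 4.
Table: [—, 543, 418, 823, 350]

2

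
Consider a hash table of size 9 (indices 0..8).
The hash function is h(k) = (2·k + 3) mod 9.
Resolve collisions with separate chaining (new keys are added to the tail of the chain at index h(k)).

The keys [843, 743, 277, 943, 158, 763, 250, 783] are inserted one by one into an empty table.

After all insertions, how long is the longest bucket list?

843 -> bucket 6
743 -> bucket 4
277 -> bucket 8
943 -> bucket 8 (collision)
158 -> bucket 4 (collision)
763 -> bucket 8 (collision)
250 -> bucket 8 (collision)
783 -> bucket 3
Final buckets:
0: .
1: .
2: .
3: 783
4: 743 -> 158
5: .
6: 843
7: .
8: 277 -> 943 -> 763 -> 250

4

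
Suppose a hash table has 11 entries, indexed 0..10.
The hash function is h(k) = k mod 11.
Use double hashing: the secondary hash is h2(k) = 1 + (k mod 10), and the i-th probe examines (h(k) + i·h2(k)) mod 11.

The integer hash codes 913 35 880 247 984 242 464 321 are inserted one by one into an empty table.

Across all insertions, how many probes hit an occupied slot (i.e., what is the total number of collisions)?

5

Insert 913: h=0, slot 0 empty → index 0.
Insert 35: h=2, slot 2 empty → index 2.
Insert 880: h=0, h2=1, slot 0 occupied → index 1.
Insert 247: h=5, slot 5 empty → index 5.
Insert 984: h=5, h2=5, slot 5 occupied → index 10.
Insert 242: h=0, h2=3, slot 0 occupied → index 3.
Insert 464: h=2, h2=5, slot 2 occupied → index 7.
Insert 321: h=2, h2=2, slot 2 occupied → index 4.
Table: [913, 880, 35, 242, 321, 247, ∅, 464, ∅, ∅, 984]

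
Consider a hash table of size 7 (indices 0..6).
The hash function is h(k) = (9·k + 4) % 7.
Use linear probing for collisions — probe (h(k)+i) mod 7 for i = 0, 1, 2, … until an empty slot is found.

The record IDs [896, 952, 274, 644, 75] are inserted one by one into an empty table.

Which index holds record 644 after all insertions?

0

Insert 896: h=4, slot 4 empty -> index 4.
Insert 952: h=4, slot 4 occupied -> index 5.
Insert 274: h=6, slot 6 empty -> index 6.
Insert 644: h=4, slots 4,5,6 occupied -> index 0.
Insert 75: h=0, slot 0 occupied -> index 1.
Table: [644, 75, —, —, 896, 952, 274]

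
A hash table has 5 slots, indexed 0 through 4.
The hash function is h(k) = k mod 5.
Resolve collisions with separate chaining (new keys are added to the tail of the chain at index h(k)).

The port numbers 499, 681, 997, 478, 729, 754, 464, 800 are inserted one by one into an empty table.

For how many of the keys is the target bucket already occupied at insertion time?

3

499 -> bucket 4
681 -> bucket 1
997 -> bucket 2
478 -> bucket 3
729 -> bucket 4 (collision)
754 -> bucket 4 (collision)
464 -> bucket 4 (collision)
800 -> bucket 0
Final buckets:
0: 800
1: 681
2: 997
3: 478
4: 499 -> 729 -> 754 -> 464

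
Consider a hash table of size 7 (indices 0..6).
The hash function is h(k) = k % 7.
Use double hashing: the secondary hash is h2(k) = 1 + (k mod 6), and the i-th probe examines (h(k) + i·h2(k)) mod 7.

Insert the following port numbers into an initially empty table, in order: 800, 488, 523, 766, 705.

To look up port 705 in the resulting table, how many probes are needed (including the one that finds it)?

3

800: h=2 => slot 2
488: h=5 => slot 5
523: h=5, h2=2, probe 5,0 => slot 0
766: h=3 => slot 3
705: h=5, h2=4, probe 5,2,6 => slot 6
Table: [523, _, 800, 766, _, 488, 705]
Lookup 705: h=5, h2=4, probe 5,2,6 → found at 6.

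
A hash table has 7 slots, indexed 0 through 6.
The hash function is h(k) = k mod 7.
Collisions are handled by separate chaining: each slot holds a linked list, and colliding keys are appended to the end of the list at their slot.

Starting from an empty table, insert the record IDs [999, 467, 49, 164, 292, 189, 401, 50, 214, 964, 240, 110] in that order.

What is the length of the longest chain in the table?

999 -> bucket 5
467 -> bucket 5 (collision)
49 -> bucket 0
164 -> bucket 3
292 -> bucket 5 (collision)
189 -> bucket 0 (collision)
401 -> bucket 2
50 -> bucket 1
214 -> bucket 4
964 -> bucket 5 (collision)
240 -> bucket 2 (collision)
110 -> bucket 5 (collision)
Final buckets:
0: 49 -> 189
1: 50
2: 401 -> 240
3: 164
4: 214
5: 999 -> 467 -> 292 -> 964 -> 110
6: ∅

5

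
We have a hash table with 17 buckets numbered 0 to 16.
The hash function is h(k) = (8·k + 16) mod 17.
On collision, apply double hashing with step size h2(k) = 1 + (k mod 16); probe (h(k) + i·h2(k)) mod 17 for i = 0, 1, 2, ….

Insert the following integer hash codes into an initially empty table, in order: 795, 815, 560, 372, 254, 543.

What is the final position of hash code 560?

9

795 hashes to 1; slot 1 is free -> place at 1.
815 hashes to 8; slot 8 is free -> place at 8.
560 hashes to 8, h2=1; 8 taken -> place at 9.
372 hashes to 0; slot 0 is free -> place at 0.
254 hashes to 8, h2=15; 8 taken -> place at 6.
543 hashes to 8, h2=16; 8 taken -> place at 7.
Table: [372, 795, —, —, —, —, 254, 543, 815, 560, —, —, —, —, —, —, —]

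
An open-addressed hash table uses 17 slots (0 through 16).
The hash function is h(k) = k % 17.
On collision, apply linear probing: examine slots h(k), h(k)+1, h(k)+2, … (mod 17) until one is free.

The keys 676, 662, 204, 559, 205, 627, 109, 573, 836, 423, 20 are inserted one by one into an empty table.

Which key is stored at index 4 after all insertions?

676: h=13 → slot 13
662: h=16 → slot 16
204: h=0 → slot 0
559: h=15 → slot 15
205: h=1 → slot 1
627: h=15, probe 15,16,0,1,2 → slot 2
109: h=7 → slot 7
573: h=12 → slot 12
836: h=3 → slot 3
423: h=15, probe 15,16,0,1,2,3,4 → slot 4
20: h=3, probe 3,4,5 → slot 5
Table: [204, 205, 627, 836, 423, 20, —, 109, —, —, —, —, 573, 676, —, 559, 662]

423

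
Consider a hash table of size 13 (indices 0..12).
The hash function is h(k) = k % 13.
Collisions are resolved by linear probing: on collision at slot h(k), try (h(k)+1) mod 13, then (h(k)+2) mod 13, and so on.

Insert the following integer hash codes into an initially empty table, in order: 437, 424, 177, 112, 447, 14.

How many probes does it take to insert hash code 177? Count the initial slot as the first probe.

Insert 437: h=8, slot 8 empty → index 8.
Insert 424: h=8, slot 8 occupied → index 9.
Insert 177: h=8, slots 8,9 occupied → index 10.
Insert 112: h=8, slots 8,9,10 occupied → index 11.
Insert 447: h=5, slot 5 empty → index 5.
Insert 14: h=1, slot 1 empty → index 1.
Table: [., 14, ., ., ., 447, ., ., 437, 424, 177, 112, .]

3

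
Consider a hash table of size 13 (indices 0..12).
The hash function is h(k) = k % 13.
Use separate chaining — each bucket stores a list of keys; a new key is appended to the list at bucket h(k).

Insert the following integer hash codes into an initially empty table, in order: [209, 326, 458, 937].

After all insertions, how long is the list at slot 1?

209 → bucket 1
326 → bucket 1 (collision)
458 → bucket 3
937 → bucket 1 (collision)
Final buckets:
0: _
1: 209 -> 326 -> 937
2: _
3: 458
4: _
5: _
6: _
7: _
8: _
9: _
10: _
11: _
12: _

3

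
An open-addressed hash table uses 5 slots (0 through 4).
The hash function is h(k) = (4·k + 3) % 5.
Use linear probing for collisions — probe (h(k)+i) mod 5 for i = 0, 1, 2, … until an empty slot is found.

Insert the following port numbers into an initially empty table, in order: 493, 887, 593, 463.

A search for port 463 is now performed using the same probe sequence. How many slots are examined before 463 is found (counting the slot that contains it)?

Insert 493: h=0, slot 0 empty -> index 0.
Insert 887: h=1, slot 1 empty -> index 1.
Insert 593: h=0, slots 0,1 occupied -> index 2.
Insert 463: h=0, slots 0,1,2 occupied -> index 3.
Table: [493, 887, 593, 463, .]
Lookup 463: h=0, probe 0,1,2,3 → found at 3.

4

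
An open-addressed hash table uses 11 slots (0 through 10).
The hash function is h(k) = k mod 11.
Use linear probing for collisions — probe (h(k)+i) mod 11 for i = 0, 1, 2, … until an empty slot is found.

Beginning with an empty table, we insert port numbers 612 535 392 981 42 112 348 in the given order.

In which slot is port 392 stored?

Insert 612: h=7, slot 7 empty -> index 7.
Insert 535: h=7, slot 7 occupied -> index 8.
Insert 392: h=7, slots 7,8 occupied -> index 9.
Insert 981: h=2, slot 2 empty -> index 2.
Insert 42: h=9, slot 9 occupied -> index 10.
Insert 112: h=2, slot 2 occupied -> index 3.
Insert 348: h=7, slots 7,8,9,10 occupied -> index 0.
Table: [348, ∅, 981, 112, ∅, ∅, ∅, 612, 535, 392, 42]

9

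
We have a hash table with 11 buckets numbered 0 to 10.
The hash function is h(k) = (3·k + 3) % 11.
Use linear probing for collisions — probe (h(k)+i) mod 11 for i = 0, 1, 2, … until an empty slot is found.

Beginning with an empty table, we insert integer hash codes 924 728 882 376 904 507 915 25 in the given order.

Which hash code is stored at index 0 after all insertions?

376

924 hashes to 3; slot 3 is free -> place at 3.
728 hashes to 9; slot 9 is free -> place at 9.
882 hashes to 9; 9 taken -> place at 10.
376 hashes to 9; 9,10 taken -> place at 0.
904 hashes to 9; 9,10,0 taken -> place at 1.
507 hashes to 6; slot 6 is free -> place at 6.
915 hashes to 9; 9,10,0,1 taken -> place at 2.
25 hashes to 1; 1,2,3 taken -> place at 4.
Table: [376, 904, 915, 924, 25, -, 507, -, -, 728, 882]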